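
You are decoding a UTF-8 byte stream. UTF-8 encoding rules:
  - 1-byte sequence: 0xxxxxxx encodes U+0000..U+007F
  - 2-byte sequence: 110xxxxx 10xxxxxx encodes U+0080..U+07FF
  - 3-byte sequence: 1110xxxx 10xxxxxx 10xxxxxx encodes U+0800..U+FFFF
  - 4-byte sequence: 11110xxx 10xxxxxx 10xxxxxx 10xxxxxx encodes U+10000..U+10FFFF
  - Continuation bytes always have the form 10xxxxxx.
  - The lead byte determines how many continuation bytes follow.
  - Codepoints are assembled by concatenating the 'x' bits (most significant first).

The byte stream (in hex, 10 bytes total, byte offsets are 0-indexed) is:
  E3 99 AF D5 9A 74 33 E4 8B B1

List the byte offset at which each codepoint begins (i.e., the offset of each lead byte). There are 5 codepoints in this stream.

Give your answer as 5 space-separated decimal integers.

Byte[0]=E3: 3-byte lead, need 2 cont bytes. acc=0x3
Byte[1]=99: continuation. acc=(acc<<6)|0x19=0xD9
Byte[2]=AF: continuation. acc=(acc<<6)|0x2F=0x366F
Completed: cp=U+366F (starts at byte 0)
Byte[3]=D5: 2-byte lead, need 1 cont bytes. acc=0x15
Byte[4]=9A: continuation. acc=(acc<<6)|0x1A=0x55A
Completed: cp=U+055A (starts at byte 3)
Byte[5]=74: 1-byte ASCII. cp=U+0074
Byte[6]=33: 1-byte ASCII. cp=U+0033
Byte[7]=E4: 3-byte lead, need 2 cont bytes. acc=0x4
Byte[8]=8B: continuation. acc=(acc<<6)|0x0B=0x10B
Byte[9]=B1: continuation. acc=(acc<<6)|0x31=0x42F1
Completed: cp=U+42F1 (starts at byte 7)

Answer: 0 3 5 6 7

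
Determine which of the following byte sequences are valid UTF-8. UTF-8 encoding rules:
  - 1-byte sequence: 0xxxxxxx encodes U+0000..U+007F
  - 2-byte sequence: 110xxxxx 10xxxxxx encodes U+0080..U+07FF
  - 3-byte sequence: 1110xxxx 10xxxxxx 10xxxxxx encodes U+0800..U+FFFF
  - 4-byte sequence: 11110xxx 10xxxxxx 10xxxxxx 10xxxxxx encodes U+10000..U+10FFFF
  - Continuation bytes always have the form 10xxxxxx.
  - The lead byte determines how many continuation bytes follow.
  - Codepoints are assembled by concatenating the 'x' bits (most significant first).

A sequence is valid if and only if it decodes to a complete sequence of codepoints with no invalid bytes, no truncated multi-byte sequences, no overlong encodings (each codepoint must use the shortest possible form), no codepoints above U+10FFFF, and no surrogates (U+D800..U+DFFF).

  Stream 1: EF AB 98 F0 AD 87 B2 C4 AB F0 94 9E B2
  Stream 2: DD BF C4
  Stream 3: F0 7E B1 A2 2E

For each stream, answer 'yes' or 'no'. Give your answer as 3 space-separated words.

Answer: yes no no

Derivation:
Stream 1: decodes cleanly. VALID
Stream 2: error at byte offset 3. INVALID
Stream 3: error at byte offset 1. INVALID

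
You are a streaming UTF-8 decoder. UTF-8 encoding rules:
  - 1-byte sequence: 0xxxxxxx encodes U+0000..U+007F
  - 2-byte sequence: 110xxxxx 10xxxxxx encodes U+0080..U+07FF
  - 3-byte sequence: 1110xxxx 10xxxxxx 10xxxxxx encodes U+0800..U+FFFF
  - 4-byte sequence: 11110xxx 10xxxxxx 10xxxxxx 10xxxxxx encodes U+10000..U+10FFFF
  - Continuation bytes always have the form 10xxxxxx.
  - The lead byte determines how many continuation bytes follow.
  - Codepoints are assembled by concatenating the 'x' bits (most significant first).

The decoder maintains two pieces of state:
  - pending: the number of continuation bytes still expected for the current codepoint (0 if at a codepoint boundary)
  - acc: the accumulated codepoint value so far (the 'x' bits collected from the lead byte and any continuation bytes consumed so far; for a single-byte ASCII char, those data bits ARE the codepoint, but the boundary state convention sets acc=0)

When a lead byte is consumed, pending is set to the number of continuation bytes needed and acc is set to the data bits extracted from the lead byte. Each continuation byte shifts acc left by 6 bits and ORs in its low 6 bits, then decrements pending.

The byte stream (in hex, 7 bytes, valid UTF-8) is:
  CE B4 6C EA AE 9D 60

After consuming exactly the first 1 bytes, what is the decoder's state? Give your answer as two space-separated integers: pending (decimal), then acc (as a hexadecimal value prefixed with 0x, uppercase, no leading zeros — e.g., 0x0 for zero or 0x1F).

Byte[0]=CE: 2-byte lead. pending=1, acc=0xE

Answer: 1 0xE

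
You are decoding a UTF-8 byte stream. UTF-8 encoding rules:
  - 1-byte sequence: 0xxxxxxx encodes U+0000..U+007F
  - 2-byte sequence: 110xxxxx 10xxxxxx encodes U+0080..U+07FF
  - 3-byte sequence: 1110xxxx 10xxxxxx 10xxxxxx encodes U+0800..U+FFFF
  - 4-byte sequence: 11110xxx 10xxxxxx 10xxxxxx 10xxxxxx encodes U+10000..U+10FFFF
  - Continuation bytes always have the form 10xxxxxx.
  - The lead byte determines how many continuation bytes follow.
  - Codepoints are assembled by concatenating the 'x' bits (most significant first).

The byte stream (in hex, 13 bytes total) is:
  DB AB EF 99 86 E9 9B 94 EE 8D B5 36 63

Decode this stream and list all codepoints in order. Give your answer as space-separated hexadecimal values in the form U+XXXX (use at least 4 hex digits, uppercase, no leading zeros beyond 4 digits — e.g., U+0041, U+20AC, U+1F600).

Byte[0]=DB: 2-byte lead, need 1 cont bytes. acc=0x1B
Byte[1]=AB: continuation. acc=(acc<<6)|0x2B=0x6EB
Completed: cp=U+06EB (starts at byte 0)
Byte[2]=EF: 3-byte lead, need 2 cont bytes. acc=0xF
Byte[3]=99: continuation. acc=(acc<<6)|0x19=0x3D9
Byte[4]=86: continuation. acc=(acc<<6)|0x06=0xF646
Completed: cp=U+F646 (starts at byte 2)
Byte[5]=E9: 3-byte lead, need 2 cont bytes. acc=0x9
Byte[6]=9B: continuation. acc=(acc<<6)|0x1B=0x25B
Byte[7]=94: continuation. acc=(acc<<6)|0x14=0x96D4
Completed: cp=U+96D4 (starts at byte 5)
Byte[8]=EE: 3-byte lead, need 2 cont bytes. acc=0xE
Byte[9]=8D: continuation. acc=(acc<<6)|0x0D=0x38D
Byte[10]=B5: continuation. acc=(acc<<6)|0x35=0xE375
Completed: cp=U+E375 (starts at byte 8)
Byte[11]=36: 1-byte ASCII. cp=U+0036
Byte[12]=63: 1-byte ASCII. cp=U+0063

Answer: U+06EB U+F646 U+96D4 U+E375 U+0036 U+0063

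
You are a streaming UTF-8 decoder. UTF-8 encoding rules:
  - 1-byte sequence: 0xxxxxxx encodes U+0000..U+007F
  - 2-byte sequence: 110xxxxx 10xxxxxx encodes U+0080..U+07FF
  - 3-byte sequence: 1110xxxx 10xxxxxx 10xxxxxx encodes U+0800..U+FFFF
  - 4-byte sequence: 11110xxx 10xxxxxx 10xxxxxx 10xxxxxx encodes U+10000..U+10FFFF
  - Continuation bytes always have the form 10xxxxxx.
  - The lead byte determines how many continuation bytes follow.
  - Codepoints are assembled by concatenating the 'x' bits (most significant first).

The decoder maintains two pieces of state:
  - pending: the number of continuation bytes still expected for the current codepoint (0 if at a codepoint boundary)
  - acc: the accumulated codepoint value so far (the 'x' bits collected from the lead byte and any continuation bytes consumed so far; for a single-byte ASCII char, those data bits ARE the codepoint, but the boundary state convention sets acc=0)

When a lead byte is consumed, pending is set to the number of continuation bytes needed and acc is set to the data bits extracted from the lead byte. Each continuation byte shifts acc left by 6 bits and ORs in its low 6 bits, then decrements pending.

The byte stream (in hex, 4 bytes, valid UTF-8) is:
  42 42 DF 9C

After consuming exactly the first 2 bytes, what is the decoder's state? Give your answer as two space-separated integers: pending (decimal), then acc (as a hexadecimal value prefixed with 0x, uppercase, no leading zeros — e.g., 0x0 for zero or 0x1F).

Answer: 0 0x0

Derivation:
Byte[0]=42: 1-byte. pending=0, acc=0x0
Byte[1]=42: 1-byte. pending=0, acc=0x0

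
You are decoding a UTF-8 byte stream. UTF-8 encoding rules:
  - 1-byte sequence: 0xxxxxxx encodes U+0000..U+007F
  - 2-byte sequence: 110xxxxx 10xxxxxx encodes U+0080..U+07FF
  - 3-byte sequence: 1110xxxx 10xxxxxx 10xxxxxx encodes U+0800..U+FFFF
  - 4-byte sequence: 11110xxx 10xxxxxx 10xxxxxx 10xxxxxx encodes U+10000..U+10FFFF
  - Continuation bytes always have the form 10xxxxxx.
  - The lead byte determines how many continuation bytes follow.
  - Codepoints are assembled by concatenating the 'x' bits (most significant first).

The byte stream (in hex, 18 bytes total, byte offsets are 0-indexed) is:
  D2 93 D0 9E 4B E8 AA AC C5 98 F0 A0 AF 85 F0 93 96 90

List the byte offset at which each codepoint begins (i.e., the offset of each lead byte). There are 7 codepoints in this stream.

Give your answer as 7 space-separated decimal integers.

Byte[0]=D2: 2-byte lead, need 1 cont bytes. acc=0x12
Byte[1]=93: continuation. acc=(acc<<6)|0x13=0x493
Completed: cp=U+0493 (starts at byte 0)
Byte[2]=D0: 2-byte lead, need 1 cont bytes. acc=0x10
Byte[3]=9E: continuation. acc=(acc<<6)|0x1E=0x41E
Completed: cp=U+041E (starts at byte 2)
Byte[4]=4B: 1-byte ASCII. cp=U+004B
Byte[5]=E8: 3-byte lead, need 2 cont bytes. acc=0x8
Byte[6]=AA: continuation. acc=(acc<<6)|0x2A=0x22A
Byte[7]=AC: continuation. acc=(acc<<6)|0x2C=0x8AAC
Completed: cp=U+8AAC (starts at byte 5)
Byte[8]=C5: 2-byte lead, need 1 cont bytes. acc=0x5
Byte[9]=98: continuation. acc=(acc<<6)|0x18=0x158
Completed: cp=U+0158 (starts at byte 8)
Byte[10]=F0: 4-byte lead, need 3 cont bytes. acc=0x0
Byte[11]=A0: continuation. acc=(acc<<6)|0x20=0x20
Byte[12]=AF: continuation. acc=(acc<<6)|0x2F=0x82F
Byte[13]=85: continuation. acc=(acc<<6)|0x05=0x20BC5
Completed: cp=U+20BC5 (starts at byte 10)
Byte[14]=F0: 4-byte lead, need 3 cont bytes. acc=0x0
Byte[15]=93: continuation. acc=(acc<<6)|0x13=0x13
Byte[16]=96: continuation. acc=(acc<<6)|0x16=0x4D6
Byte[17]=90: continuation. acc=(acc<<6)|0x10=0x13590
Completed: cp=U+13590 (starts at byte 14)

Answer: 0 2 4 5 8 10 14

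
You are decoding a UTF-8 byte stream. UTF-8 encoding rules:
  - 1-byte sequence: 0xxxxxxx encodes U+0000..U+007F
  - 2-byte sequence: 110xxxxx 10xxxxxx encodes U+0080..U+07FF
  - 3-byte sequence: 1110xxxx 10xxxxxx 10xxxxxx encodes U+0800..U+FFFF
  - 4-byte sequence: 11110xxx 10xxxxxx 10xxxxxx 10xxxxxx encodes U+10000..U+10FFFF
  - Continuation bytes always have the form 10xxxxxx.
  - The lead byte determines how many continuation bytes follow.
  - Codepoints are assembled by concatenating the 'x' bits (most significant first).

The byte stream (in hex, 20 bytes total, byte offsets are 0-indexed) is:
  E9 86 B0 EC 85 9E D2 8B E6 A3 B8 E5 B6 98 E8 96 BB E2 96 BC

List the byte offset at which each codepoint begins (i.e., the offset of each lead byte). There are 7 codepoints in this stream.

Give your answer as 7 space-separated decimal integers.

Answer: 0 3 6 8 11 14 17

Derivation:
Byte[0]=E9: 3-byte lead, need 2 cont bytes. acc=0x9
Byte[1]=86: continuation. acc=(acc<<6)|0x06=0x246
Byte[2]=B0: continuation. acc=(acc<<6)|0x30=0x91B0
Completed: cp=U+91B0 (starts at byte 0)
Byte[3]=EC: 3-byte lead, need 2 cont bytes. acc=0xC
Byte[4]=85: continuation. acc=(acc<<6)|0x05=0x305
Byte[5]=9E: continuation. acc=(acc<<6)|0x1E=0xC15E
Completed: cp=U+C15E (starts at byte 3)
Byte[6]=D2: 2-byte lead, need 1 cont bytes. acc=0x12
Byte[7]=8B: continuation. acc=(acc<<6)|0x0B=0x48B
Completed: cp=U+048B (starts at byte 6)
Byte[8]=E6: 3-byte lead, need 2 cont bytes. acc=0x6
Byte[9]=A3: continuation. acc=(acc<<6)|0x23=0x1A3
Byte[10]=B8: continuation. acc=(acc<<6)|0x38=0x68F8
Completed: cp=U+68F8 (starts at byte 8)
Byte[11]=E5: 3-byte lead, need 2 cont bytes. acc=0x5
Byte[12]=B6: continuation. acc=(acc<<6)|0x36=0x176
Byte[13]=98: continuation. acc=(acc<<6)|0x18=0x5D98
Completed: cp=U+5D98 (starts at byte 11)
Byte[14]=E8: 3-byte lead, need 2 cont bytes. acc=0x8
Byte[15]=96: continuation. acc=(acc<<6)|0x16=0x216
Byte[16]=BB: continuation. acc=(acc<<6)|0x3B=0x85BB
Completed: cp=U+85BB (starts at byte 14)
Byte[17]=E2: 3-byte lead, need 2 cont bytes. acc=0x2
Byte[18]=96: continuation. acc=(acc<<6)|0x16=0x96
Byte[19]=BC: continuation. acc=(acc<<6)|0x3C=0x25BC
Completed: cp=U+25BC (starts at byte 17)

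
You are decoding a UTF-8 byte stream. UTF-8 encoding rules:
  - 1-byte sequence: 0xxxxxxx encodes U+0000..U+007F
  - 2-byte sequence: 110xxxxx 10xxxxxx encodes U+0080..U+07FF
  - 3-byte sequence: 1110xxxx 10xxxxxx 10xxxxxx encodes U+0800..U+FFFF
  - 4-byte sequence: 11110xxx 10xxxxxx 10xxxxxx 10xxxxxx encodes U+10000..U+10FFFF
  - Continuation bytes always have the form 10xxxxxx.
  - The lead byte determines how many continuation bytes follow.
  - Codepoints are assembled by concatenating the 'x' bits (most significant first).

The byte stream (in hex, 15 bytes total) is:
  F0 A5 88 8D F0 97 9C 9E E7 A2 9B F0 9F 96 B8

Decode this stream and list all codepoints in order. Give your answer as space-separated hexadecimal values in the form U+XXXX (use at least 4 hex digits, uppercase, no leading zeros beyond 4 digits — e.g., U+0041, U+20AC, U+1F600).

Byte[0]=F0: 4-byte lead, need 3 cont bytes. acc=0x0
Byte[1]=A5: continuation. acc=(acc<<6)|0x25=0x25
Byte[2]=88: continuation. acc=(acc<<6)|0x08=0x948
Byte[3]=8D: continuation. acc=(acc<<6)|0x0D=0x2520D
Completed: cp=U+2520D (starts at byte 0)
Byte[4]=F0: 4-byte lead, need 3 cont bytes. acc=0x0
Byte[5]=97: continuation. acc=(acc<<6)|0x17=0x17
Byte[6]=9C: continuation. acc=(acc<<6)|0x1C=0x5DC
Byte[7]=9E: continuation. acc=(acc<<6)|0x1E=0x1771E
Completed: cp=U+1771E (starts at byte 4)
Byte[8]=E7: 3-byte lead, need 2 cont bytes. acc=0x7
Byte[9]=A2: continuation. acc=(acc<<6)|0x22=0x1E2
Byte[10]=9B: continuation. acc=(acc<<6)|0x1B=0x789B
Completed: cp=U+789B (starts at byte 8)
Byte[11]=F0: 4-byte lead, need 3 cont bytes. acc=0x0
Byte[12]=9F: continuation. acc=(acc<<6)|0x1F=0x1F
Byte[13]=96: continuation. acc=(acc<<6)|0x16=0x7D6
Byte[14]=B8: continuation. acc=(acc<<6)|0x38=0x1F5B8
Completed: cp=U+1F5B8 (starts at byte 11)

Answer: U+2520D U+1771E U+789B U+1F5B8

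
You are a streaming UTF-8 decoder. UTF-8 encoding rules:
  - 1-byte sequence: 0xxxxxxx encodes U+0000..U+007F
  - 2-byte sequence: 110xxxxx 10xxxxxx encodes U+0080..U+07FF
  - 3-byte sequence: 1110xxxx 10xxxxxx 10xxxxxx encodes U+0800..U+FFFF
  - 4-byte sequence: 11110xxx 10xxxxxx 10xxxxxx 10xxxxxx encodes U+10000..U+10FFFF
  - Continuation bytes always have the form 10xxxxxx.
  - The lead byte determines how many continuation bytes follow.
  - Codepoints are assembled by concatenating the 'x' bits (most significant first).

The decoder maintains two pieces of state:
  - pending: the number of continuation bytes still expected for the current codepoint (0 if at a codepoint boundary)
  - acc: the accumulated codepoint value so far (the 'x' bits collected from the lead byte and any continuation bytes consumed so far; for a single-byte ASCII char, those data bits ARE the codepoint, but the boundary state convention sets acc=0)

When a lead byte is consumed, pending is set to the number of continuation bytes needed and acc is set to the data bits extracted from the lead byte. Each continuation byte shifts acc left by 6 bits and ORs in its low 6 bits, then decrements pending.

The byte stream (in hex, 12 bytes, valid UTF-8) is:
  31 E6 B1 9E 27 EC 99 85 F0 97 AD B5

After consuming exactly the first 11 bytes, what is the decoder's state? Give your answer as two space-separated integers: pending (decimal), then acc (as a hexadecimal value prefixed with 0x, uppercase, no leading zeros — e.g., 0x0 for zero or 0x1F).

Answer: 1 0x5ED

Derivation:
Byte[0]=31: 1-byte. pending=0, acc=0x0
Byte[1]=E6: 3-byte lead. pending=2, acc=0x6
Byte[2]=B1: continuation. acc=(acc<<6)|0x31=0x1B1, pending=1
Byte[3]=9E: continuation. acc=(acc<<6)|0x1E=0x6C5E, pending=0
Byte[4]=27: 1-byte. pending=0, acc=0x0
Byte[5]=EC: 3-byte lead. pending=2, acc=0xC
Byte[6]=99: continuation. acc=(acc<<6)|0x19=0x319, pending=1
Byte[7]=85: continuation. acc=(acc<<6)|0x05=0xC645, pending=0
Byte[8]=F0: 4-byte lead. pending=3, acc=0x0
Byte[9]=97: continuation. acc=(acc<<6)|0x17=0x17, pending=2
Byte[10]=AD: continuation. acc=(acc<<6)|0x2D=0x5ED, pending=1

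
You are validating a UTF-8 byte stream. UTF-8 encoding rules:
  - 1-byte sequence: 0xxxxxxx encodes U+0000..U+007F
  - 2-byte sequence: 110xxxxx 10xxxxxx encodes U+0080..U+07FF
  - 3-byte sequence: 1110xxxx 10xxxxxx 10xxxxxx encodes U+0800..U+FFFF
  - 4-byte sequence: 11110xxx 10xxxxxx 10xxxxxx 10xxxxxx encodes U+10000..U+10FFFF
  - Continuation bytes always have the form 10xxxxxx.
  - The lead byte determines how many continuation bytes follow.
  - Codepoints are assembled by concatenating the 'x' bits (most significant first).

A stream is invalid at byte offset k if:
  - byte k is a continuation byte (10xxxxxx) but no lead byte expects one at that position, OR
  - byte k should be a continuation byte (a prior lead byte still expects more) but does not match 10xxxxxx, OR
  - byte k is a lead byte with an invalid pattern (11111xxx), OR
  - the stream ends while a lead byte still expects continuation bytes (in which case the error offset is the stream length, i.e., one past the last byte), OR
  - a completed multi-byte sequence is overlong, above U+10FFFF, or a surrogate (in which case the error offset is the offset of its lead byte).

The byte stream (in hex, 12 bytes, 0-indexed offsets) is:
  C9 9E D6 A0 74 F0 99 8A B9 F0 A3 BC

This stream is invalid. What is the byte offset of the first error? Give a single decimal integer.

Byte[0]=C9: 2-byte lead, need 1 cont bytes. acc=0x9
Byte[1]=9E: continuation. acc=(acc<<6)|0x1E=0x25E
Completed: cp=U+025E (starts at byte 0)
Byte[2]=D6: 2-byte lead, need 1 cont bytes. acc=0x16
Byte[3]=A0: continuation. acc=(acc<<6)|0x20=0x5A0
Completed: cp=U+05A0 (starts at byte 2)
Byte[4]=74: 1-byte ASCII. cp=U+0074
Byte[5]=F0: 4-byte lead, need 3 cont bytes. acc=0x0
Byte[6]=99: continuation. acc=(acc<<6)|0x19=0x19
Byte[7]=8A: continuation. acc=(acc<<6)|0x0A=0x64A
Byte[8]=B9: continuation. acc=(acc<<6)|0x39=0x192B9
Completed: cp=U+192B9 (starts at byte 5)
Byte[9]=F0: 4-byte lead, need 3 cont bytes. acc=0x0
Byte[10]=A3: continuation. acc=(acc<<6)|0x23=0x23
Byte[11]=BC: continuation. acc=(acc<<6)|0x3C=0x8FC
Byte[12]: stream ended, expected continuation. INVALID

Answer: 12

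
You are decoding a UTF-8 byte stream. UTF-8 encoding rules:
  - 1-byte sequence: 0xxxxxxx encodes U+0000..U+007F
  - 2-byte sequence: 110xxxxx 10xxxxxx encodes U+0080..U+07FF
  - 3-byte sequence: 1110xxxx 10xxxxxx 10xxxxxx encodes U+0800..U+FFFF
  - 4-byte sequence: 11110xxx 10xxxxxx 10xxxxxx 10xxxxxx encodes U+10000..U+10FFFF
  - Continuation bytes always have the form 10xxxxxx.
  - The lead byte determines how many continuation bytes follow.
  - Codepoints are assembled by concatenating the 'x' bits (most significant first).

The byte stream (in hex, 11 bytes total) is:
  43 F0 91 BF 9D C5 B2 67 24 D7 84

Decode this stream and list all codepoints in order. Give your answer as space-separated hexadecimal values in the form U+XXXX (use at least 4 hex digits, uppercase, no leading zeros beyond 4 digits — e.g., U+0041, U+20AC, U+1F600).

Byte[0]=43: 1-byte ASCII. cp=U+0043
Byte[1]=F0: 4-byte lead, need 3 cont bytes. acc=0x0
Byte[2]=91: continuation. acc=(acc<<6)|0x11=0x11
Byte[3]=BF: continuation. acc=(acc<<6)|0x3F=0x47F
Byte[4]=9D: continuation. acc=(acc<<6)|0x1D=0x11FDD
Completed: cp=U+11FDD (starts at byte 1)
Byte[5]=C5: 2-byte lead, need 1 cont bytes. acc=0x5
Byte[6]=B2: continuation. acc=(acc<<6)|0x32=0x172
Completed: cp=U+0172 (starts at byte 5)
Byte[7]=67: 1-byte ASCII. cp=U+0067
Byte[8]=24: 1-byte ASCII. cp=U+0024
Byte[9]=D7: 2-byte lead, need 1 cont bytes. acc=0x17
Byte[10]=84: continuation. acc=(acc<<6)|0x04=0x5C4
Completed: cp=U+05C4 (starts at byte 9)

Answer: U+0043 U+11FDD U+0172 U+0067 U+0024 U+05C4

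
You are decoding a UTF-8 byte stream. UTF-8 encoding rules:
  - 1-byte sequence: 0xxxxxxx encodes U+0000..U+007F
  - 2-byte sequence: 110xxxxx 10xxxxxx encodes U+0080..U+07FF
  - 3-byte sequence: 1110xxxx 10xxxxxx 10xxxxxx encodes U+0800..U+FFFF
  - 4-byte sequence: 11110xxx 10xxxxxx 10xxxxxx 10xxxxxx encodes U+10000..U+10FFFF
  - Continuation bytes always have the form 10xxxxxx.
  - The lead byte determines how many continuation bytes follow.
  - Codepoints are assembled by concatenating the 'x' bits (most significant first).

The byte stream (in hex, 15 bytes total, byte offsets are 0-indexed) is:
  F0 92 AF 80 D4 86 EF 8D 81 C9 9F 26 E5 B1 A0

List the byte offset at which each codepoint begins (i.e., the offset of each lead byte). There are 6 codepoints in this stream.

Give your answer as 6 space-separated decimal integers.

Answer: 0 4 6 9 11 12

Derivation:
Byte[0]=F0: 4-byte lead, need 3 cont bytes. acc=0x0
Byte[1]=92: continuation. acc=(acc<<6)|0x12=0x12
Byte[2]=AF: continuation. acc=(acc<<6)|0x2F=0x4AF
Byte[3]=80: continuation. acc=(acc<<6)|0x00=0x12BC0
Completed: cp=U+12BC0 (starts at byte 0)
Byte[4]=D4: 2-byte lead, need 1 cont bytes. acc=0x14
Byte[5]=86: continuation. acc=(acc<<6)|0x06=0x506
Completed: cp=U+0506 (starts at byte 4)
Byte[6]=EF: 3-byte lead, need 2 cont bytes. acc=0xF
Byte[7]=8D: continuation. acc=(acc<<6)|0x0D=0x3CD
Byte[8]=81: continuation. acc=(acc<<6)|0x01=0xF341
Completed: cp=U+F341 (starts at byte 6)
Byte[9]=C9: 2-byte lead, need 1 cont bytes. acc=0x9
Byte[10]=9F: continuation. acc=(acc<<6)|0x1F=0x25F
Completed: cp=U+025F (starts at byte 9)
Byte[11]=26: 1-byte ASCII. cp=U+0026
Byte[12]=E5: 3-byte lead, need 2 cont bytes. acc=0x5
Byte[13]=B1: continuation. acc=(acc<<6)|0x31=0x171
Byte[14]=A0: continuation. acc=(acc<<6)|0x20=0x5C60
Completed: cp=U+5C60 (starts at byte 12)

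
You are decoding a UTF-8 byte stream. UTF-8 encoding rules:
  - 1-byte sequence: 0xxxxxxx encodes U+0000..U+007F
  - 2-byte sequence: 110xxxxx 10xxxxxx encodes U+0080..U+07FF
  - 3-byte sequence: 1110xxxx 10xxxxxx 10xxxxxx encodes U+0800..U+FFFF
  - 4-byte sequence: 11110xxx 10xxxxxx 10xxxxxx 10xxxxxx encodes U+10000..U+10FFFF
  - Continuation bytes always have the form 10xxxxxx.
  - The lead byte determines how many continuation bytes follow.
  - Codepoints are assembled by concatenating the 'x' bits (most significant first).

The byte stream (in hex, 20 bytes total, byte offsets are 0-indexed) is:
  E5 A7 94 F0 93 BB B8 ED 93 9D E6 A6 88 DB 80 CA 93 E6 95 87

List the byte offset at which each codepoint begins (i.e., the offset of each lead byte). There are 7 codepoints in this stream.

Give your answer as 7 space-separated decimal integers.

Byte[0]=E5: 3-byte lead, need 2 cont bytes. acc=0x5
Byte[1]=A7: continuation. acc=(acc<<6)|0x27=0x167
Byte[2]=94: continuation. acc=(acc<<6)|0x14=0x59D4
Completed: cp=U+59D4 (starts at byte 0)
Byte[3]=F0: 4-byte lead, need 3 cont bytes. acc=0x0
Byte[4]=93: continuation. acc=(acc<<6)|0x13=0x13
Byte[5]=BB: continuation. acc=(acc<<6)|0x3B=0x4FB
Byte[6]=B8: continuation. acc=(acc<<6)|0x38=0x13EF8
Completed: cp=U+13EF8 (starts at byte 3)
Byte[7]=ED: 3-byte lead, need 2 cont bytes. acc=0xD
Byte[8]=93: continuation. acc=(acc<<6)|0x13=0x353
Byte[9]=9D: continuation. acc=(acc<<6)|0x1D=0xD4DD
Completed: cp=U+D4DD (starts at byte 7)
Byte[10]=E6: 3-byte lead, need 2 cont bytes. acc=0x6
Byte[11]=A6: continuation. acc=(acc<<6)|0x26=0x1A6
Byte[12]=88: continuation. acc=(acc<<6)|0x08=0x6988
Completed: cp=U+6988 (starts at byte 10)
Byte[13]=DB: 2-byte lead, need 1 cont bytes. acc=0x1B
Byte[14]=80: continuation. acc=(acc<<6)|0x00=0x6C0
Completed: cp=U+06C0 (starts at byte 13)
Byte[15]=CA: 2-byte lead, need 1 cont bytes. acc=0xA
Byte[16]=93: continuation. acc=(acc<<6)|0x13=0x293
Completed: cp=U+0293 (starts at byte 15)
Byte[17]=E6: 3-byte lead, need 2 cont bytes. acc=0x6
Byte[18]=95: continuation. acc=(acc<<6)|0x15=0x195
Byte[19]=87: continuation. acc=(acc<<6)|0x07=0x6547
Completed: cp=U+6547 (starts at byte 17)

Answer: 0 3 7 10 13 15 17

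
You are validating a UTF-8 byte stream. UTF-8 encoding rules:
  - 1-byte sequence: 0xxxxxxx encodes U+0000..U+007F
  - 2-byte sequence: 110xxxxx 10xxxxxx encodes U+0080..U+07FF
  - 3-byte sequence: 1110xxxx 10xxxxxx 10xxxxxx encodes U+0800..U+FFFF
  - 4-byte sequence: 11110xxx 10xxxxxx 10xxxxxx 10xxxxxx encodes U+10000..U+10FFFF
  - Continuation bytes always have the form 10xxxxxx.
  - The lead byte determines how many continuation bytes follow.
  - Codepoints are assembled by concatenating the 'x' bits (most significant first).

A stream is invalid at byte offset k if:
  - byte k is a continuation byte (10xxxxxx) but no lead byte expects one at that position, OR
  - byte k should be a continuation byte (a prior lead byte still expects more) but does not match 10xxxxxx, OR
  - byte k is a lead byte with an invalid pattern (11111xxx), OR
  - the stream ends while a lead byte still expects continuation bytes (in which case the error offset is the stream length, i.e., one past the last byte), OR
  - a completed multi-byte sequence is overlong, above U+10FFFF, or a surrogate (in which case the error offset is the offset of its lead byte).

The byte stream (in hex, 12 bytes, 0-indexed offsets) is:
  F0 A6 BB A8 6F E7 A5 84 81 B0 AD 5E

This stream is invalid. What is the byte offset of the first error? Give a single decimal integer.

Answer: 8

Derivation:
Byte[0]=F0: 4-byte lead, need 3 cont bytes. acc=0x0
Byte[1]=A6: continuation. acc=(acc<<6)|0x26=0x26
Byte[2]=BB: continuation. acc=(acc<<6)|0x3B=0x9BB
Byte[3]=A8: continuation. acc=(acc<<6)|0x28=0x26EE8
Completed: cp=U+26EE8 (starts at byte 0)
Byte[4]=6F: 1-byte ASCII. cp=U+006F
Byte[5]=E7: 3-byte lead, need 2 cont bytes. acc=0x7
Byte[6]=A5: continuation. acc=(acc<<6)|0x25=0x1E5
Byte[7]=84: continuation. acc=(acc<<6)|0x04=0x7944
Completed: cp=U+7944 (starts at byte 5)
Byte[8]=81: INVALID lead byte (not 0xxx/110x/1110/11110)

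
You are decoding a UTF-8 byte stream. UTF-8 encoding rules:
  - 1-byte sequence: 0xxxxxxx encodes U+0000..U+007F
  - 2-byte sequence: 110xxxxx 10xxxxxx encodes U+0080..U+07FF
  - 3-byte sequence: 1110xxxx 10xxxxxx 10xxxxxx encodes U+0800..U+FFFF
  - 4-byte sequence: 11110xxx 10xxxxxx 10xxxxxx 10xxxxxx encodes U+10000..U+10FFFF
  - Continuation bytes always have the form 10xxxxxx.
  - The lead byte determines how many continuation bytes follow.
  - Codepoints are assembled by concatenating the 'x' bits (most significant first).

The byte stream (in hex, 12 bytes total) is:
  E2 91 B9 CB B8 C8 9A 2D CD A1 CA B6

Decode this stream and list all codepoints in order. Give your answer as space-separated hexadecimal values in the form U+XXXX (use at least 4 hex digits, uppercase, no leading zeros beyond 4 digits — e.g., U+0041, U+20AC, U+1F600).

Byte[0]=E2: 3-byte lead, need 2 cont bytes. acc=0x2
Byte[1]=91: continuation. acc=(acc<<6)|0x11=0x91
Byte[2]=B9: continuation. acc=(acc<<6)|0x39=0x2479
Completed: cp=U+2479 (starts at byte 0)
Byte[3]=CB: 2-byte lead, need 1 cont bytes. acc=0xB
Byte[4]=B8: continuation. acc=(acc<<6)|0x38=0x2F8
Completed: cp=U+02F8 (starts at byte 3)
Byte[5]=C8: 2-byte lead, need 1 cont bytes. acc=0x8
Byte[6]=9A: continuation. acc=(acc<<6)|0x1A=0x21A
Completed: cp=U+021A (starts at byte 5)
Byte[7]=2D: 1-byte ASCII. cp=U+002D
Byte[8]=CD: 2-byte lead, need 1 cont bytes. acc=0xD
Byte[9]=A1: continuation. acc=(acc<<6)|0x21=0x361
Completed: cp=U+0361 (starts at byte 8)
Byte[10]=CA: 2-byte lead, need 1 cont bytes. acc=0xA
Byte[11]=B6: continuation. acc=(acc<<6)|0x36=0x2B6
Completed: cp=U+02B6 (starts at byte 10)

Answer: U+2479 U+02F8 U+021A U+002D U+0361 U+02B6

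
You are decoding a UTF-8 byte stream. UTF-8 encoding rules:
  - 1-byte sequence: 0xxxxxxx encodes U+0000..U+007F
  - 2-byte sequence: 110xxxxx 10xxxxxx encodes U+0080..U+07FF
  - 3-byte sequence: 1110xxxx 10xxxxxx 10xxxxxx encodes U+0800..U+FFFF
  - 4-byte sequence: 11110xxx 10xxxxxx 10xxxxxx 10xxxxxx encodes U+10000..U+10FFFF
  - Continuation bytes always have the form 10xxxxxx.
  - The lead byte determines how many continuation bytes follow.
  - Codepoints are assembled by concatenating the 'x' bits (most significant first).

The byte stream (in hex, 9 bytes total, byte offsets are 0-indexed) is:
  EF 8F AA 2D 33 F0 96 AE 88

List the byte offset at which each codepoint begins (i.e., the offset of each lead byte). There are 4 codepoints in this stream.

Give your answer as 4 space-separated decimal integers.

Answer: 0 3 4 5

Derivation:
Byte[0]=EF: 3-byte lead, need 2 cont bytes. acc=0xF
Byte[1]=8F: continuation. acc=(acc<<6)|0x0F=0x3CF
Byte[2]=AA: continuation. acc=(acc<<6)|0x2A=0xF3EA
Completed: cp=U+F3EA (starts at byte 0)
Byte[3]=2D: 1-byte ASCII. cp=U+002D
Byte[4]=33: 1-byte ASCII. cp=U+0033
Byte[5]=F0: 4-byte lead, need 3 cont bytes. acc=0x0
Byte[6]=96: continuation. acc=(acc<<6)|0x16=0x16
Byte[7]=AE: continuation. acc=(acc<<6)|0x2E=0x5AE
Byte[8]=88: continuation. acc=(acc<<6)|0x08=0x16B88
Completed: cp=U+16B88 (starts at byte 5)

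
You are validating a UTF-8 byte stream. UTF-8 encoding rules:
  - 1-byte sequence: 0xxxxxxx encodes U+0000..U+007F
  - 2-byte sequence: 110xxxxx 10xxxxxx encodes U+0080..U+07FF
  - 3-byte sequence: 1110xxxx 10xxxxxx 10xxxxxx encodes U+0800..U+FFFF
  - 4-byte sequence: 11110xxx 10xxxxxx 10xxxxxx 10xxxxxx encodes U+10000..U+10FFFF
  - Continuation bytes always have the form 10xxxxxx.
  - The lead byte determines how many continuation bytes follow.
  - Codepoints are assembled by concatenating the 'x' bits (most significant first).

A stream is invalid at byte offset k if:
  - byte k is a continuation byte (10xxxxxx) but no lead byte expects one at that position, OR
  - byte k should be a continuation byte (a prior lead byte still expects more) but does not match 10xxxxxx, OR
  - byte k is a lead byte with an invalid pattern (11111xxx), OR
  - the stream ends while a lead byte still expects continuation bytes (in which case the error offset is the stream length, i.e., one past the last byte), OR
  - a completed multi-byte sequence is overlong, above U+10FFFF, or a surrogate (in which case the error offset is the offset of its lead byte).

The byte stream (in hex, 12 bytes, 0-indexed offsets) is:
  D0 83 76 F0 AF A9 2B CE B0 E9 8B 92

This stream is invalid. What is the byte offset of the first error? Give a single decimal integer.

Byte[0]=D0: 2-byte lead, need 1 cont bytes. acc=0x10
Byte[1]=83: continuation. acc=(acc<<6)|0x03=0x403
Completed: cp=U+0403 (starts at byte 0)
Byte[2]=76: 1-byte ASCII. cp=U+0076
Byte[3]=F0: 4-byte lead, need 3 cont bytes. acc=0x0
Byte[4]=AF: continuation. acc=(acc<<6)|0x2F=0x2F
Byte[5]=A9: continuation. acc=(acc<<6)|0x29=0xBE9
Byte[6]=2B: expected 10xxxxxx continuation. INVALID

Answer: 6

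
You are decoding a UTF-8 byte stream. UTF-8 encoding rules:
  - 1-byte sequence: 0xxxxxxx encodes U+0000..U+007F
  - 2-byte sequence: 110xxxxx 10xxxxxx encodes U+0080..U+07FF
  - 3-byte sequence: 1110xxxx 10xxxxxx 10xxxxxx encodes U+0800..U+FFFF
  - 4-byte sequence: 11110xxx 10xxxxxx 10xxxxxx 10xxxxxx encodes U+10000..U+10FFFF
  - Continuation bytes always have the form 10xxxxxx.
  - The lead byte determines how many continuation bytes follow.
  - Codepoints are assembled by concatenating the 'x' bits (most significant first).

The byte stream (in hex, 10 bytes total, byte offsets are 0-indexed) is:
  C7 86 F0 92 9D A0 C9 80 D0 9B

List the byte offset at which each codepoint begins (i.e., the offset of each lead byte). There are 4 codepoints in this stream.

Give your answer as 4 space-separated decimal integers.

Answer: 0 2 6 8

Derivation:
Byte[0]=C7: 2-byte lead, need 1 cont bytes. acc=0x7
Byte[1]=86: continuation. acc=(acc<<6)|0x06=0x1C6
Completed: cp=U+01C6 (starts at byte 0)
Byte[2]=F0: 4-byte lead, need 3 cont bytes. acc=0x0
Byte[3]=92: continuation. acc=(acc<<6)|0x12=0x12
Byte[4]=9D: continuation. acc=(acc<<6)|0x1D=0x49D
Byte[5]=A0: continuation. acc=(acc<<6)|0x20=0x12760
Completed: cp=U+12760 (starts at byte 2)
Byte[6]=C9: 2-byte lead, need 1 cont bytes. acc=0x9
Byte[7]=80: continuation. acc=(acc<<6)|0x00=0x240
Completed: cp=U+0240 (starts at byte 6)
Byte[8]=D0: 2-byte lead, need 1 cont bytes. acc=0x10
Byte[9]=9B: continuation. acc=(acc<<6)|0x1B=0x41B
Completed: cp=U+041B (starts at byte 8)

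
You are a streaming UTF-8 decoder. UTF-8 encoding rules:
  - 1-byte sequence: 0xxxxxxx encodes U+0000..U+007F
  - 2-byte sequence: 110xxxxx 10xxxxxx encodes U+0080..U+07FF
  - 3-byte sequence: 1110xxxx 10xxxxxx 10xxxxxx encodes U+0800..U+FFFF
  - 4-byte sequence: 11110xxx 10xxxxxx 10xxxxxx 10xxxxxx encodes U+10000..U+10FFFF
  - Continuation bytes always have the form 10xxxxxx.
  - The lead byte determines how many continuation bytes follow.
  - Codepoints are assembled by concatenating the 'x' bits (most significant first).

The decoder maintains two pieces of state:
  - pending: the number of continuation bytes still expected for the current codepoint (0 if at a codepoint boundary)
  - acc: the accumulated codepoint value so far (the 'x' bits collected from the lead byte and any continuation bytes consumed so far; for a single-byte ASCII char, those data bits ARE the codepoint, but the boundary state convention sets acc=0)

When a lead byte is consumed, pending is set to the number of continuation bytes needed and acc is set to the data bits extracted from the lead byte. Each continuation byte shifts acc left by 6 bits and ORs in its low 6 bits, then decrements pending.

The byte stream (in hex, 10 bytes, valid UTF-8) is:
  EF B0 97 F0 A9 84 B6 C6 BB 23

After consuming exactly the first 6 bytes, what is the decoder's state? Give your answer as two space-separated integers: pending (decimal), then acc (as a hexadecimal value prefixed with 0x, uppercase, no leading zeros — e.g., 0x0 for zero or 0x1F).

Answer: 1 0xA44

Derivation:
Byte[0]=EF: 3-byte lead. pending=2, acc=0xF
Byte[1]=B0: continuation. acc=(acc<<6)|0x30=0x3F0, pending=1
Byte[2]=97: continuation. acc=(acc<<6)|0x17=0xFC17, pending=0
Byte[3]=F0: 4-byte lead. pending=3, acc=0x0
Byte[4]=A9: continuation. acc=(acc<<6)|0x29=0x29, pending=2
Byte[5]=84: continuation. acc=(acc<<6)|0x04=0xA44, pending=1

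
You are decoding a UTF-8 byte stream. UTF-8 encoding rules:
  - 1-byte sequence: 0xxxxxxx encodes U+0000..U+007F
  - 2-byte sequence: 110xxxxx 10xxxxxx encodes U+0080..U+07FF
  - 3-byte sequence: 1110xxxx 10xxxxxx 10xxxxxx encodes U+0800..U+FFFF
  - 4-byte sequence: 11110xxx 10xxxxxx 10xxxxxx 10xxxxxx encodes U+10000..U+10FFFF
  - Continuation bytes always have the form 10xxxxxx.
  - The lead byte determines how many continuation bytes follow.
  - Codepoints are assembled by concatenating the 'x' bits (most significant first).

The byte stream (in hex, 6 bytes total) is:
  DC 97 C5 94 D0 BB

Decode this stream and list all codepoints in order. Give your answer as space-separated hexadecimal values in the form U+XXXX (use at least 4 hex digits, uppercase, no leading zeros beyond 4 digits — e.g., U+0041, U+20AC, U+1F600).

Byte[0]=DC: 2-byte lead, need 1 cont bytes. acc=0x1C
Byte[1]=97: continuation. acc=(acc<<6)|0x17=0x717
Completed: cp=U+0717 (starts at byte 0)
Byte[2]=C5: 2-byte lead, need 1 cont bytes. acc=0x5
Byte[3]=94: continuation. acc=(acc<<6)|0x14=0x154
Completed: cp=U+0154 (starts at byte 2)
Byte[4]=D0: 2-byte lead, need 1 cont bytes. acc=0x10
Byte[5]=BB: continuation. acc=(acc<<6)|0x3B=0x43B
Completed: cp=U+043B (starts at byte 4)

Answer: U+0717 U+0154 U+043B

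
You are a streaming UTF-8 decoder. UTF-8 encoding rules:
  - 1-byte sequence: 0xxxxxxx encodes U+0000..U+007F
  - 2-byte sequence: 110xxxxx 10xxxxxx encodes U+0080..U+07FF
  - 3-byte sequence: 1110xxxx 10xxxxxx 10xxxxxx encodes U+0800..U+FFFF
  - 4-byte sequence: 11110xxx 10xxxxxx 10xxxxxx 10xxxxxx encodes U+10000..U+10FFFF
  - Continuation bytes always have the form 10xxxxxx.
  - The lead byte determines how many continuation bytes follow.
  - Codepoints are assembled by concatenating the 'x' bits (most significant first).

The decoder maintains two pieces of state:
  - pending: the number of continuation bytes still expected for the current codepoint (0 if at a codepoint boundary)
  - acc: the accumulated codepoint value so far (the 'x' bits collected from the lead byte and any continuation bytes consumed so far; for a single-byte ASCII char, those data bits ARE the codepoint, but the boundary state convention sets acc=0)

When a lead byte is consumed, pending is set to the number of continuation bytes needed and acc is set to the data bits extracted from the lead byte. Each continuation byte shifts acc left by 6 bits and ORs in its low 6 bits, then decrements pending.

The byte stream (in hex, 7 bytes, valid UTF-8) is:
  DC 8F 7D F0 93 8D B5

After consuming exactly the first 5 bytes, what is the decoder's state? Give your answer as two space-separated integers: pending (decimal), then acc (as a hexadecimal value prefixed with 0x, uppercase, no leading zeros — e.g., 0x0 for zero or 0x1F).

Answer: 2 0x13

Derivation:
Byte[0]=DC: 2-byte lead. pending=1, acc=0x1C
Byte[1]=8F: continuation. acc=(acc<<6)|0x0F=0x70F, pending=0
Byte[2]=7D: 1-byte. pending=0, acc=0x0
Byte[3]=F0: 4-byte lead. pending=3, acc=0x0
Byte[4]=93: continuation. acc=(acc<<6)|0x13=0x13, pending=2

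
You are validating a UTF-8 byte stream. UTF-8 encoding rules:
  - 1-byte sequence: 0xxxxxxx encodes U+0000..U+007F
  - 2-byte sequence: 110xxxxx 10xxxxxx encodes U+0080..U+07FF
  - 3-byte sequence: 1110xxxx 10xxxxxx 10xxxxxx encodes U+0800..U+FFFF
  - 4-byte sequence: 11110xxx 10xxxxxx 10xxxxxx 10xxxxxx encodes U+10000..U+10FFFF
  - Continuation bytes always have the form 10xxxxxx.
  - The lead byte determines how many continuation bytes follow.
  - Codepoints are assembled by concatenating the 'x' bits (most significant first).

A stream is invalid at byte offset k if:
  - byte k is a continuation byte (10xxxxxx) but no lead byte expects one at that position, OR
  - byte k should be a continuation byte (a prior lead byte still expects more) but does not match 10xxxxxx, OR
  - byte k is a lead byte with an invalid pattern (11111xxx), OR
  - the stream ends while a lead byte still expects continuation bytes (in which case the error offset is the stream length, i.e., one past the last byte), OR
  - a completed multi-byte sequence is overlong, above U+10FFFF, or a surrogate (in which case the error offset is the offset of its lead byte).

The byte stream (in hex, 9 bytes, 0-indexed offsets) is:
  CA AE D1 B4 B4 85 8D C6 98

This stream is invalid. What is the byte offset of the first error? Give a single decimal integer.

Answer: 4

Derivation:
Byte[0]=CA: 2-byte lead, need 1 cont bytes. acc=0xA
Byte[1]=AE: continuation. acc=(acc<<6)|0x2E=0x2AE
Completed: cp=U+02AE (starts at byte 0)
Byte[2]=D1: 2-byte lead, need 1 cont bytes. acc=0x11
Byte[3]=B4: continuation. acc=(acc<<6)|0x34=0x474
Completed: cp=U+0474 (starts at byte 2)
Byte[4]=B4: INVALID lead byte (not 0xxx/110x/1110/11110)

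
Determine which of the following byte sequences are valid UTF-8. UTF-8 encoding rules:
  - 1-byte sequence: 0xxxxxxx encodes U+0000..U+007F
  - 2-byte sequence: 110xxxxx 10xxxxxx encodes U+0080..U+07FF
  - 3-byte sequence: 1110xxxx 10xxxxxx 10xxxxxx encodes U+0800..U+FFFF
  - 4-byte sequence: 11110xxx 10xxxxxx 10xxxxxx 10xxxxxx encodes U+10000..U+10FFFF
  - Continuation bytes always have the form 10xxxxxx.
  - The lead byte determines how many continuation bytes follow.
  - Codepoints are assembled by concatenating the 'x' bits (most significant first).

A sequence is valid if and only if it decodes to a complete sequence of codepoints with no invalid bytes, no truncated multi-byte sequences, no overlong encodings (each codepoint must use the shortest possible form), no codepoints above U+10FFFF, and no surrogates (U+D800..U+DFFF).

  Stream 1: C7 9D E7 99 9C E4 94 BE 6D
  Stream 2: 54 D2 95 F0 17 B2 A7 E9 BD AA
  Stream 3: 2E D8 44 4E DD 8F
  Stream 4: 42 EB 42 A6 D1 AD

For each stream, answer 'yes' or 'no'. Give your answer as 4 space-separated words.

Answer: yes no no no

Derivation:
Stream 1: decodes cleanly. VALID
Stream 2: error at byte offset 4. INVALID
Stream 3: error at byte offset 2. INVALID
Stream 4: error at byte offset 2. INVALID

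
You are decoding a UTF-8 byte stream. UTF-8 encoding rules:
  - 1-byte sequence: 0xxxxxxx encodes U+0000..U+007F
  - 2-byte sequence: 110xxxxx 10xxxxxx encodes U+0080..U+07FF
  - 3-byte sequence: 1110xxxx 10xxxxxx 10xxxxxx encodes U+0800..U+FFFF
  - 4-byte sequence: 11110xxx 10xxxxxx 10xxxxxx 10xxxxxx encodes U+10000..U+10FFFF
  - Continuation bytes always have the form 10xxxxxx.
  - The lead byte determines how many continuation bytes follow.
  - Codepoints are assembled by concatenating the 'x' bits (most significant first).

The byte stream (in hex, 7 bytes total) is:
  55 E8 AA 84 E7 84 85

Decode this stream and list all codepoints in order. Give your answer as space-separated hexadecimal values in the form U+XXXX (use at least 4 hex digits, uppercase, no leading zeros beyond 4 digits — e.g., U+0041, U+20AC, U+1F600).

Byte[0]=55: 1-byte ASCII. cp=U+0055
Byte[1]=E8: 3-byte lead, need 2 cont bytes. acc=0x8
Byte[2]=AA: continuation. acc=(acc<<6)|0x2A=0x22A
Byte[3]=84: continuation. acc=(acc<<6)|0x04=0x8A84
Completed: cp=U+8A84 (starts at byte 1)
Byte[4]=E7: 3-byte lead, need 2 cont bytes. acc=0x7
Byte[5]=84: continuation. acc=(acc<<6)|0x04=0x1C4
Byte[6]=85: continuation. acc=(acc<<6)|0x05=0x7105
Completed: cp=U+7105 (starts at byte 4)

Answer: U+0055 U+8A84 U+7105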